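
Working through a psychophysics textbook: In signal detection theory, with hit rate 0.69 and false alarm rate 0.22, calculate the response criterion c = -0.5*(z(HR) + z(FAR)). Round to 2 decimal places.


c = -0.5 * (z(HR) + z(FAR))
z(0.69) = 0.4959
z(0.22) = -0.7722
c = -0.5 * (0.4959 + -0.7722)
= -0.5 * -0.2763
= 0.14


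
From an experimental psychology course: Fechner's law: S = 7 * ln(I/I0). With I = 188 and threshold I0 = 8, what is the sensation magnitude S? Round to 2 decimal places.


S = 7 * ln(188/8)
I/I0 = 23.5
ln(23.5) = 3.157
S = 7 * 3.157
= 22.10


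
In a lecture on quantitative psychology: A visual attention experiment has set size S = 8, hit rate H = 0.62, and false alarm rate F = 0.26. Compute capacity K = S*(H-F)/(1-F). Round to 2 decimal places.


K = S * (H - F) / (1 - F)
H - F = 0.36
1 - F = 0.74
K = 8 * 0.36 / 0.74
= 3.89


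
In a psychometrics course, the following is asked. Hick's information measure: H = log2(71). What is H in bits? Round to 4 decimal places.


H = log2(n)
H = log2(71)
= 6.1497


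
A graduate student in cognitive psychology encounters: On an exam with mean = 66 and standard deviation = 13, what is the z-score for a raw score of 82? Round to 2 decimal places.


z = (X - mu) / sigma
= (82 - 66) / 13
= 16 / 13
= 1.23


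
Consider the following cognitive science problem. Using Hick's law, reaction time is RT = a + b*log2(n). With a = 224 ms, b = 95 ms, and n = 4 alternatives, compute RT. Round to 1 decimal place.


RT = 224 + 95 * log2(4)
log2(4) = 2.0
RT = 224 + 95 * 2.0
= 224 + 190.0
= 414.0 ms


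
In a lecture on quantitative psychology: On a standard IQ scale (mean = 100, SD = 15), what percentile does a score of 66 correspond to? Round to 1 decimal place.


z = (IQ - mean) / SD
z = (66 - 100) / 15 = -2.2667
Percentile = Phi(-2.2667) * 100
Phi(-2.2667) = 0.011704
= 1.2


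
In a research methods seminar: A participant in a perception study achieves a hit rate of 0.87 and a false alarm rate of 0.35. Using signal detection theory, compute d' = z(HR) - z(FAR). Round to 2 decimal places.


d' = z(HR) - z(FAR)
z(0.87) = 1.1264
z(0.35) = -0.3853
d' = 1.1264 - -0.3853
= 1.51


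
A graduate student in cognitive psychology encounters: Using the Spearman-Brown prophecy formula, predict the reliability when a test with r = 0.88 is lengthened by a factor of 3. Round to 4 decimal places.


r_new = n*r / (1 + (n-1)*r)
Numerator = 3 * 0.88 = 2.64
Denominator = 1 + 2 * 0.88 = 2.76
r_new = 2.64 / 2.76
= 0.9565


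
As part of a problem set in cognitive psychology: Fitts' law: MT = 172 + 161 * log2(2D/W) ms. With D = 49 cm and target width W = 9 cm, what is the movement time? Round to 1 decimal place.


MT = 172 + 161 * log2(2*49/9)
2D/W = 10.888889
log2(10.888889) = 3.4448
MT = 172 + 161 * 3.4448
= 726.6 ms


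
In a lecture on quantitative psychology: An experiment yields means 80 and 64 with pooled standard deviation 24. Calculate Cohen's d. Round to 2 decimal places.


Cohen's d = (M1 - M2) / S_pooled
= (80 - 64) / 24
= 16 / 24
= 0.67


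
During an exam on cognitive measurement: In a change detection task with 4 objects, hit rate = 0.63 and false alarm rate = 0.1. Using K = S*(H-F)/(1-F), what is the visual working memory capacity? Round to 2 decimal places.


K = S * (H - F) / (1 - F)
H - F = 0.53
1 - F = 0.9
K = 4 * 0.53 / 0.9
= 2.36


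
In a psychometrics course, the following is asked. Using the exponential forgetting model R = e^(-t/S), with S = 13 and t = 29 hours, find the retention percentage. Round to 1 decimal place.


R = e^(-t/S)
-t/S = -29/13 = -2.230769
R = e^(-2.230769) = 0.107446
Percentage = 0.107446 * 100
= 10.7


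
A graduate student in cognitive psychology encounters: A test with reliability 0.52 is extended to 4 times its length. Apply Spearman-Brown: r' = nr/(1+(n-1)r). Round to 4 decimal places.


r_new = n*r / (1 + (n-1)*r)
Numerator = 4 * 0.52 = 2.08
Denominator = 1 + 3 * 0.52 = 2.56
r_new = 2.08 / 2.56
= 0.8125


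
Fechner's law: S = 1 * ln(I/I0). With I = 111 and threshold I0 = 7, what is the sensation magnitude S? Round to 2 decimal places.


S = 1 * ln(111/7)
I/I0 = 15.857143
ln(15.857143) = 2.7636
S = 1 * 2.7636
= 2.76


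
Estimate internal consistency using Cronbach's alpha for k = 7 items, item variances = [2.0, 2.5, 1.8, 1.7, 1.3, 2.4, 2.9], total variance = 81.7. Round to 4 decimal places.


alpha = (k/(k-1)) * (1 - sum(s_i^2)/s_total^2)
sum(item variances) = 14.6
k/(k-1) = 7/6 = 1.166667
1 - 14.6/81.7 = 1 - 0.178703 = 0.821297
alpha = 1.166667 * 0.821297
= 0.9582


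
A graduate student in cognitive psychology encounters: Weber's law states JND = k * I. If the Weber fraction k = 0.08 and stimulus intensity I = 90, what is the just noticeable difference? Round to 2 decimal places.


JND = k * I
JND = 0.08 * 90
= 7.20


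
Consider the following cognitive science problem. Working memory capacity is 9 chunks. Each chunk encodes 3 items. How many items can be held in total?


Total items = chunks * items_per_chunk
= 9 * 3
= 27


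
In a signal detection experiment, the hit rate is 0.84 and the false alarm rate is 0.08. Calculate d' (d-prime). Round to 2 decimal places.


d' = z(HR) - z(FAR)
z(0.84) = 0.9945
z(0.08) = -1.4051
d' = 0.9945 - -1.4051
= 2.40


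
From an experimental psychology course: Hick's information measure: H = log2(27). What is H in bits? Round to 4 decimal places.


H = log2(n)
H = log2(27)
= 4.7549


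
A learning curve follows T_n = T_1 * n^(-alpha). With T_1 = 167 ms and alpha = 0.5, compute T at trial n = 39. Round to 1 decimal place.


T_n = 167 * 39^(-0.5)
39^(-0.5) = 0.160128
T_n = 167 * 0.160128
= 26.7 ms


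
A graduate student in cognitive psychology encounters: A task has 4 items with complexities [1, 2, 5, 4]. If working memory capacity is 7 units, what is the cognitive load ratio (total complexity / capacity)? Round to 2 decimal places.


Total complexity = 1 + 2 + 5 + 4 = 12
Load = total / capacity = 12 / 7
= 1.71


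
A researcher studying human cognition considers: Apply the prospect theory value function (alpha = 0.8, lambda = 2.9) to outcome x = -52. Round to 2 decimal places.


Since x = -52 < 0, use v(x) = -lambda*(-x)^alpha
(-x) = 52
52^0.8 = 23.5941
v(-52) = -2.9 * 23.5941
= -68.42


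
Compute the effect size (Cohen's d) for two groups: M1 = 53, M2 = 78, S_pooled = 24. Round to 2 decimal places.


Cohen's d = (M1 - M2) / S_pooled
= (53 - 78) / 24
= -25 / 24
= -1.04


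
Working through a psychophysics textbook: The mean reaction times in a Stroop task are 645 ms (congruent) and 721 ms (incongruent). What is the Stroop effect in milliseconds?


Stroop effect = RT(incongruent) - RT(congruent)
= 721 - 645
= 76 ms


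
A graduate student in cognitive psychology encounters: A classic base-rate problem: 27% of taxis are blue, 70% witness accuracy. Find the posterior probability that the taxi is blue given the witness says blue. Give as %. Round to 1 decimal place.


P(blue | says blue) = P(says blue | blue)*P(blue) / [P(says blue | blue)*P(blue) + P(says blue | not blue)*P(not blue)]
Numerator = 0.7 * 0.27 = 0.189
False identification = 0.3 * 0.73 = 0.219
P = 0.189 / (0.189 + 0.219)
= 0.189 / 0.408
As percentage = 46.3


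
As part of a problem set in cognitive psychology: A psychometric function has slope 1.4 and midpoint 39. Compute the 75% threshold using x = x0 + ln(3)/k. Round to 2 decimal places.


At P = 0.75: 0.75 = 1/(1 + e^(-k*(x-x0)))
Solving: e^(-k*(x-x0)) = 1/3
x = x0 + ln(3)/k
ln(3) = 1.0986
x = 39 + 1.0986/1.4
= 39 + 0.7847
= 39.78


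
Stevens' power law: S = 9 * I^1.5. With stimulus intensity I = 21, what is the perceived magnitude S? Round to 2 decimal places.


S = 9 * 21^1.5
21^1.5 = 96.2341
S = 9 * 96.2341
= 866.11


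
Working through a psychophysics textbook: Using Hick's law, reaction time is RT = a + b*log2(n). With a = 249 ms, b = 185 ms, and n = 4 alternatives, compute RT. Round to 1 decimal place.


RT = 249 + 185 * log2(4)
log2(4) = 2.0
RT = 249 + 185 * 2.0
= 249 + 370.0
= 619.0 ms


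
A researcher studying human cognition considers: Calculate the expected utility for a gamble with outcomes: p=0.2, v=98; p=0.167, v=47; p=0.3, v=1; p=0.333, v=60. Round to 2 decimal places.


EU = sum(p_i * v_i)
0.2 * 98 = 19.6
0.167 * 47 = 7.849
0.3 * 1 = 0.3
0.333 * 60 = 19.98
EU = 19.6 + 7.849 + 0.3 + 19.98
= 47.73


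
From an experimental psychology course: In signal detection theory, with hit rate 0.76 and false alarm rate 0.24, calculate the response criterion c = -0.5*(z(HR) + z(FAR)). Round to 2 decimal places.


c = -0.5 * (z(HR) + z(FAR))
z(0.76) = 0.7063
z(0.24) = -0.7063
c = -0.5 * (0.7063 + -0.7063)
= -0.5 * 0.0
= 0.00


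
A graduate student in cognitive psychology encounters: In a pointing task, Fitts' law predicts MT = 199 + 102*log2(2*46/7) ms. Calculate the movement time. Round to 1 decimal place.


MT = 199 + 102 * log2(2*46/7)
2D/W = 13.142857
log2(13.142857) = 3.7162
MT = 199 + 102 * 3.7162
= 578.1 ms


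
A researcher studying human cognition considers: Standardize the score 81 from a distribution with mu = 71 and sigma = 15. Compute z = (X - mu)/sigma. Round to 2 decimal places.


z = (X - mu) / sigma
= (81 - 71) / 15
= 10 / 15
= 0.67


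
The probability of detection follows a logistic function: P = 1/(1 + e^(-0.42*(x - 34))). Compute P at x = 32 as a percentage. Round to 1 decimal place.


P(x) = 1/(1 + e^(-0.42*(32 - 34)))
Exponent = -0.42 * -2 = 0.84
e^(0.84) = 2.316367
P = 1/(1 + 2.316367) = 0.301535
Percentage = 30.2


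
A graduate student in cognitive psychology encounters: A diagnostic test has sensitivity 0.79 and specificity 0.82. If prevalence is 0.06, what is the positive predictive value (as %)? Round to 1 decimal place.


PPV = (sens * prev) / (sens * prev + (1-spec) * (1-prev))
Numerator = 0.79 * 0.06 = 0.0474
P(positive and no disease) = (1 - spec) * (1 - prev) = (1 - 0.82) * (1 - 0.06) = 0.1692
Denominator = 0.0474 + 0.1692 = 0.2166
PPV = 0.0474 / 0.2166 = 0.218837
As percentage = 21.9


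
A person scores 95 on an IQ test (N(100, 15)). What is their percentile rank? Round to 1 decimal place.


z = (IQ - mean) / SD
z = (95 - 100) / 15 = -0.3333
Percentile = Phi(-0.3333) * 100
Phi(-0.3333) = 0.369454
= 36.9


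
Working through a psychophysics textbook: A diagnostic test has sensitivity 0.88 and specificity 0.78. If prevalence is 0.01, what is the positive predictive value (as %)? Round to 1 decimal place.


PPV = (sens * prev) / (sens * prev + (1-spec) * (1-prev))
Numerator = 0.88 * 0.01 = 0.0088
P(positive and no disease) = (1 - spec) * (1 - prev) = (1 - 0.78) * (1 - 0.01) = 0.2178
Denominator = 0.0088 + 0.2178 = 0.2266
PPV = 0.0088 / 0.2266 = 0.038835
As percentage = 3.9


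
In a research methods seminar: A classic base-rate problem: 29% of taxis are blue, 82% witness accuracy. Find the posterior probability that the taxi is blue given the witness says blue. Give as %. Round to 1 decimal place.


P(blue | says blue) = P(says blue | blue)*P(blue) / [P(says blue | blue)*P(blue) + P(says blue | not blue)*P(not blue)]
Numerator = 0.82 * 0.29 = 0.2378
False identification = 0.18 * 0.71 = 0.1278
P = 0.2378 / (0.2378 + 0.1278)
= 0.2378 / 0.3656
As percentage = 65.0


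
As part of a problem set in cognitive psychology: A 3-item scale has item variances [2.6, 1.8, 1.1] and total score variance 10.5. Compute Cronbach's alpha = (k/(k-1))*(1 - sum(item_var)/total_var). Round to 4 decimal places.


alpha = (k/(k-1)) * (1 - sum(s_i^2)/s_total^2)
sum(item variances) = 5.5
k/(k-1) = 3/2 = 1.5
1 - 5.5/10.5 = 1 - 0.52381 = 0.47619
alpha = 1.5 * 0.47619
= 0.7143


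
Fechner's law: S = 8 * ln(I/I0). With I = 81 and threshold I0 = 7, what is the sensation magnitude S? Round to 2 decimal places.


S = 8 * ln(81/7)
I/I0 = 11.571429
ln(11.571429) = 2.4485
S = 8 * 2.4485
= 19.59


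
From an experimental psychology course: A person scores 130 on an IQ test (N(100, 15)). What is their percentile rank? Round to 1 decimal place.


z = (IQ - mean) / SD
z = (130 - 100) / 15 = 2.0
Percentile = Phi(2.0) * 100
Phi(2.0) = 0.97725
= 97.7


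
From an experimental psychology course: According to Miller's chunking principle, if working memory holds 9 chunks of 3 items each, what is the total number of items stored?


Total items = chunks * items_per_chunk
= 9 * 3
= 27


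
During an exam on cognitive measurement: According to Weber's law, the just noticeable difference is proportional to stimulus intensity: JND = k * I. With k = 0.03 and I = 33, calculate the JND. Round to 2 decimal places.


JND = k * I
JND = 0.03 * 33
= 0.99


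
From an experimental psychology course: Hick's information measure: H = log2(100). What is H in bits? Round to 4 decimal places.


H = log2(n)
H = log2(100)
= 6.6439


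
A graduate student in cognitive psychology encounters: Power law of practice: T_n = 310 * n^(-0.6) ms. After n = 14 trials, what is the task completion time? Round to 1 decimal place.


T_n = 310 * 14^(-0.6)
14^(-0.6) = 0.205269
T_n = 310 * 0.205269
= 63.6 ms


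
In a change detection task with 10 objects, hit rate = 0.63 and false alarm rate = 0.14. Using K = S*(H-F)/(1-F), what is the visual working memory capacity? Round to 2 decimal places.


K = S * (H - F) / (1 - F)
H - F = 0.49
1 - F = 0.86
K = 10 * 0.49 / 0.86
= 5.70


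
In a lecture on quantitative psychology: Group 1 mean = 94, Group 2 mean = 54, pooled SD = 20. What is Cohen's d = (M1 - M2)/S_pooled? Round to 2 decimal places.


Cohen's d = (M1 - M2) / S_pooled
= (94 - 54) / 20
= 40 / 20
= 2.00


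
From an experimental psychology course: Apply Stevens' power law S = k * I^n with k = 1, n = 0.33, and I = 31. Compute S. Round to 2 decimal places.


S = 1 * 31^0.33
31^0.33 = 3.1056
S = 1 * 3.1056
= 3.11


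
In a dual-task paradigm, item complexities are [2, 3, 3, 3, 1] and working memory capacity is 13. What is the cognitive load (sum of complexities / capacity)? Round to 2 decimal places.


Total complexity = 2 + 3 + 3 + 3 + 1 = 12
Load = total / capacity = 12 / 13
= 0.92


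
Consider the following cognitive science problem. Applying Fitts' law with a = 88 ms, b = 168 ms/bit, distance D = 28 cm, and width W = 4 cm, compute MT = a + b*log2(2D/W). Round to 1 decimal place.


MT = 88 + 168 * log2(2*28/4)
2D/W = 14.0
log2(14.0) = 3.8074
MT = 88 + 168 * 3.8074
= 727.6 ms


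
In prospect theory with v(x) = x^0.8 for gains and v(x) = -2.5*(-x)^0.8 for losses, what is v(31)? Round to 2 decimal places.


Since x = 31 >= 0, use v(x) = x^0.8
31^0.8 = 15.5987
v(31) = 15.60


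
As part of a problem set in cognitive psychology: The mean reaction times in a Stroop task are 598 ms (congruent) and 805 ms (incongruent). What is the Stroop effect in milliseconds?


Stroop effect = RT(incongruent) - RT(congruent)
= 805 - 598
= 207 ms


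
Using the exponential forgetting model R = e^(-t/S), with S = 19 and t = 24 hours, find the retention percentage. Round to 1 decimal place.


R = e^(-t/S)
-t/S = -24/19 = -1.263158
R = e^(-1.263158) = 0.28276
Percentage = 0.28276 * 100
= 28.3


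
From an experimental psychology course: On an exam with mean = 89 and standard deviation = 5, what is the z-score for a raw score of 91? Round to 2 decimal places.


z = (X - mu) / sigma
= (91 - 89) / 5
= 2 / 5
= 0.40


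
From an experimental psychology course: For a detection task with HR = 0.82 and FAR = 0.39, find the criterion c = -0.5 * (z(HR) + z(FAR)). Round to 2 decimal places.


c = -0.5 * (z(HR) + z(FAR))
z(0.82) = 0.9154
z(0.39) = -0.2793
c = -0.5 * (0.9154 + -0.2793)
= -0.5 * 0.6361
= -0.32


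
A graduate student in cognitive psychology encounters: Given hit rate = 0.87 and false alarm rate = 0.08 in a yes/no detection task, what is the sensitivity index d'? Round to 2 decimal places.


d' = z(HR) - z(FAR)
z(0.87) = 1.1264
z(0.08) = -1.4051
d' = 1.1264 - -1.4051
= 2.53


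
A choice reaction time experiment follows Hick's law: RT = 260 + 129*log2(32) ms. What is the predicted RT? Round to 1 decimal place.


RT = 260 + 129 * log2(32)
log2(32) = 5.0
RT = 260 + 129 * 5.0
= 260 + 645.0
= 905.0 ms


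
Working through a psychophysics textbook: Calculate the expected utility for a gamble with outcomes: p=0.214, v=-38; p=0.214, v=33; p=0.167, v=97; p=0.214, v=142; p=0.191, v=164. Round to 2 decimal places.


EU = sum(p_i * v_i)
0.214 * -38 = -8.132
0.214 * 33 = 7.062
0.167 * 97 = 16.199
0.214 * 142 = 30.388
0.191 * 164 = 31.324
EU = -8.132 + 7.062 + 16.199 + 30.388 + 31.324
= 76.84


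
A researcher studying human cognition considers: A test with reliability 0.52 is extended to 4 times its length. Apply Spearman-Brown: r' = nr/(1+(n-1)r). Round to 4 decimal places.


r_new = n*r / (1 + (n-1)*r)
Numerator = 4 * 0.52 = 2.08
Denominator = 1 + 3 * 0.52 = 2.56
r_new = 2.08 / 2.56
= 0.8125


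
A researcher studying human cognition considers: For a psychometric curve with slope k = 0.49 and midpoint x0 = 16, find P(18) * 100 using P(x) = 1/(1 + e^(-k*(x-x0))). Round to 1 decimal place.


P(x) = 1/(1 + e^(-0.49*(18 - 16)))
Exponent = -0.49 * 2 = -0.98
e^(-0.98) = 0.375311
P = 1/(1 + 0.375311) = 0.727108
Percentage = 72.7


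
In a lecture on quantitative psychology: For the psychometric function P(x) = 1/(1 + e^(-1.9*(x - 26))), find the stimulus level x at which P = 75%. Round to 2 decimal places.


At P = 0.75: 0.75 = 1/(1 + e^(-k*(x-x0)))
Solving: e^(-k*(x-x0)) = 1/3
x = x0 + ln(3)/k
ln(3) = 1.0986
x = 26 + 1.0986/1.9
= 26 + 0.5782
= 26.58


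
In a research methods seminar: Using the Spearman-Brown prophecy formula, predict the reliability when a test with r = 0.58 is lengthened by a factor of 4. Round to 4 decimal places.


r_new = n*r / (1 + (n-1)*r)
Numerator = 4 * 0.58 = 2.32
Denominator = 1 + 3 * 0.58 = 2.74
r_new = 2.32 / 2.74
= 0.8467


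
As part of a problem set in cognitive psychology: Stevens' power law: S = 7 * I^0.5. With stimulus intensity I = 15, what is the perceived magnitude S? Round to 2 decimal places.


S = 7 * 15^0.5
15^0.5 = 3.873
S = 7 * 3.873
= 27.11


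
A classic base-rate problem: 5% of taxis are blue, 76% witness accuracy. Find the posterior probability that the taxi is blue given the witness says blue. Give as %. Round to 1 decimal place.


P(blue | says blue) = P(says blue | blue)*P(blue) / [P(says blue | blue)*P(blue) + P(says blue | not blue)*P(not blue)]
Numerator = 0.76 * 0.05 = 0.038
False identification = 0.24 * 0.95 = 0.228
P = 0.038 / (0.038 + 0.228)
= 0.038 / 0.266
As percentage = 14.3


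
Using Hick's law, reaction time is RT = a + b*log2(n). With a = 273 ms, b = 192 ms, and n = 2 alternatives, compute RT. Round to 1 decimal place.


RT = 273 + 192 * log2(2)
log2(2) = 1.0
RT = 273 + 192 * 1.0
= 273 + 192.0
= 465.0 ms


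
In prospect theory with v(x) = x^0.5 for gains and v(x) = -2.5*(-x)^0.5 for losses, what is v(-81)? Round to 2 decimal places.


Since x = -81 < 0, use v(x) = -lambda*(-x)^alpha
(-x) = 81
81^0.5 = 9.0
v(-81) = -2.5 * 9.0
= -22.50


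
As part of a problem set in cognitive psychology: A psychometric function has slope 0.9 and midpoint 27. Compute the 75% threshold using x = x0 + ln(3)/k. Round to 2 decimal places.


At P = 0.75: 0.75 = 1/(1 + e^(-k*(x-x0)))
Solving: e^(-k*(x-x0)) = 1/3
x = x0 + ln(3)/k
ln(3) = 1.0986
x = 27 + 1.0986/0.9
= 27 + 1.2207
= 28.22


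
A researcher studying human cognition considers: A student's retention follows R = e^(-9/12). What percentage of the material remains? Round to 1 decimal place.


R = e^(-t/S)
-t/S = -9/12 = -0.75
R = e^(-0.75) = 0.472367
Percentage = 0.472367 * 100
= 47.2


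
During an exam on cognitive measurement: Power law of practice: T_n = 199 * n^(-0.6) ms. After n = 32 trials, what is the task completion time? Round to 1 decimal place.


T_n = 199 * 32^(-0.6)
32^(-0.6) = 0.125
T_n = 199 * 0.125
= 24.9 ms


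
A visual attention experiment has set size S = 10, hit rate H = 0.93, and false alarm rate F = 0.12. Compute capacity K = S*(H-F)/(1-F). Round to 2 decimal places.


K = S * (H - F) / (1 - F)
H - F = 0.81
1 - F = 0.88
K = 10 * 0.81 / 0.88
= 9.20


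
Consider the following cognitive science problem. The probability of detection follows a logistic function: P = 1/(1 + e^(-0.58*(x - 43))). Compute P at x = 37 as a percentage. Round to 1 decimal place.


P(x) = 1/(1 + e^(-0.58*(37 - 43)))
Exponent = -0.58 * -6 = 3.48
e^(3.48) = 32.459722
P = 1/(1 + 32.459722) = 0.029887
Percentage = 3.0


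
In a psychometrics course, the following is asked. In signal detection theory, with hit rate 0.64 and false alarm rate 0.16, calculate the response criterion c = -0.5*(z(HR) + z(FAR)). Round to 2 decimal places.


c = -0.5 * (z(HR) + z(FAR))
z(0.64) = 0.3585
z(0.16) = -0.9945
c = -0.5 * (0.3585 + -0.9945)
= -0.5 * -0.636
= 0.32


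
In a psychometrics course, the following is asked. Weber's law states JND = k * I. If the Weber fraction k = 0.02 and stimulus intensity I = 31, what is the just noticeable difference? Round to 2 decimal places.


JND = k * I
JND = 0.02 * 31
= 0.62


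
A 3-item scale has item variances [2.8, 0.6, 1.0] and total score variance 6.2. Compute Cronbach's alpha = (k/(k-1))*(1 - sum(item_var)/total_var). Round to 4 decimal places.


alpha = (k/(k-1)) * (1 - sum(s_i^2)/s_total^2)
sum(item variances) = 4.4
k/(k-1) = 3/2 = 1.5
1 - 4.4/6.2 = 1 - 0.709677 = 0.290323
alpha = 1.5 * 0.290323
= 0.4355


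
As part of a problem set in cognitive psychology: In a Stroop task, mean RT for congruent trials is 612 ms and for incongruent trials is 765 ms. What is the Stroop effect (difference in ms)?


Stroop effect = RT(incongruent) - RT(congruent)
= 765 - 612
= 153 ms


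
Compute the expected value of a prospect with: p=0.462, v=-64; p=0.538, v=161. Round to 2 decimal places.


EU = sum(p_i * v_i)
0.462 * -64 = -29.568
0.538 * 161 = 86.618
EU = -29.568 + 86.618
= 57.05


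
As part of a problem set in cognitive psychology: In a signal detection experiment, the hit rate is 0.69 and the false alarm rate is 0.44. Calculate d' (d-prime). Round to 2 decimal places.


d' = z(HR) - z(FAR)
z(0.69) = 0.4959
z(0.44) = -0.151
d' = 0.4959 - -0.151
= 0.65


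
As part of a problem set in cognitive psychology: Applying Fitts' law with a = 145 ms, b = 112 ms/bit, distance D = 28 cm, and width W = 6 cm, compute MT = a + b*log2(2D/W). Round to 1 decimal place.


MT = 145 + 112 * log2(2*28/6)
2D/W = 9.333333
log2(9.333333) = 3.2224
MT = 145 + 112 * 3.2224
= 505.9 ms


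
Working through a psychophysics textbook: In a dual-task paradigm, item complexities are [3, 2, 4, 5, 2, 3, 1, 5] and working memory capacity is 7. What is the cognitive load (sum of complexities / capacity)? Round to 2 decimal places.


Total complexity = 3 + 2 + 4 + 5 + 2 + 3 + 1 + 5 = 25
Load = total / capacity = 25 / 7
= 3.57


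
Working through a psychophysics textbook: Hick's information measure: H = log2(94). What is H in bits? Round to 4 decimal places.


H = log2(n)
H = log2(94)
= 6.5546


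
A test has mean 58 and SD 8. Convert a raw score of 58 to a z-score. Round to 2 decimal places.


z = (X - mu) / sigma
= (58 - 58) / 8
= 0 / 8
= 0.00


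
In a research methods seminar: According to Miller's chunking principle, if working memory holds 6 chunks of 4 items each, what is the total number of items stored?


Total items = chunks * items_per_chunk
= 6 * 4
= 24


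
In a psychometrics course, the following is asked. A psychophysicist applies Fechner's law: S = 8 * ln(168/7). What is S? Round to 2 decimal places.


S = 8 * ln(168/7)
I/I0 = 24.0
ln(24.0) = 3.1781
S = 8 * 3.1781
= 25.42


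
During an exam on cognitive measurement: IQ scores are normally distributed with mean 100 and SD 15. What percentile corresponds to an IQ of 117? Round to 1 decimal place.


z = (IQ - mean) / SD
z = (117 - 100) / 15 = 1.1333
Percentile = Phi(1.1333) * 100
Phi(1.1333) = 0.871456
= 87.1


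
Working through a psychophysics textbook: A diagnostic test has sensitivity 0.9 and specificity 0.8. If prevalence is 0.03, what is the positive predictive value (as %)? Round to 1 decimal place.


PPV = (sens * prev) / (sens * prev + (1-spec) * (1-prev))
Numerator = 0.9 * 0.03 = 0.027
P(positive and no disease) = (1 - spec) * (1 - prev) = (1 - 0.8) * (1 - 0.03) = 0.194
Denominator = 0.027 + 0.194 = 0.221
PPV = 0.027 / 0.221 = 0.122172
As percentage = 12.2


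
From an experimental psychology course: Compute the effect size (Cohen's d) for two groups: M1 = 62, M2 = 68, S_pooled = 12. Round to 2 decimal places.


Cohen's d = (M1 - M2) / S_pooled
= (62 - 68) / 12
= -6 / 12
= -0.50


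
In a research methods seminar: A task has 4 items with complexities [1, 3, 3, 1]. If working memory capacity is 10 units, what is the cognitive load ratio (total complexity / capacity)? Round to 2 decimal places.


Total complexity = 1 + 3 + 3 + 1 = 8
Load = total / capacity = 8 / 10
= 0.80


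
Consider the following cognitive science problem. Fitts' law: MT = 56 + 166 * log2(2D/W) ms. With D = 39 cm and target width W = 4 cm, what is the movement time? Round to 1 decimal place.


MT = 56 + 166 * log2(2*39/4)
2D/W = 19.5
log2(19.5) = 4.2854
MT = 56 + 166 * 4.2854
= 767.4 ms


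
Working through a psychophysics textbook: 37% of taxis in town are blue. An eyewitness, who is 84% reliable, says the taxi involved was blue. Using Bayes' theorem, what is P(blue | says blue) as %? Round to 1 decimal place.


P(blue | says blue) = P(says blue | blue)*P(blue) / [P(says blue | blue)*P(blue) + P(says blue | not blue)*P(not blue)]
Numerator = 0.84 * 0.37 = 0.3108
False identification = 0.16 * 0.63 = 0.1008
P = 0.3108 / (0.3108 + 0.1008)
= 0.3108 / 0.4116
As percentage = 75.5


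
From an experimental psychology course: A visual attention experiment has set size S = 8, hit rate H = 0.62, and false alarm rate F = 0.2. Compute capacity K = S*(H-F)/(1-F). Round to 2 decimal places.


K = S * (H - F) / (1 - F)
H - F = 0.42
1 - F = 0.8
K = 8 * 0.42 / 0.8
= 4.20


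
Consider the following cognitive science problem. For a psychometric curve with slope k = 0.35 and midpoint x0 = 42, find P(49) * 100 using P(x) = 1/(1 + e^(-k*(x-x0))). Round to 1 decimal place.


P(x) = 1/(1 + e^(-0.35*(49 - 42)))
Exponent = -0.35 * 7 = -2.45
e^(-2.45) = 0.086294
P = 1/(1 + 0.086294) = 0.920561
Percentage = 92.1


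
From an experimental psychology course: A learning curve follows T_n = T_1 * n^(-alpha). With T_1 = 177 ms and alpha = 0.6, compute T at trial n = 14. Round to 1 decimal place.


T_n = 177 * 14^(-0.6)
14^(-0.6) = 0.205269
T_n = 177 * 0.205269
= 36.3 ms


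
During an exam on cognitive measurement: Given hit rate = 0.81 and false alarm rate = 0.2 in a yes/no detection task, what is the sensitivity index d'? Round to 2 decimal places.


d' = z(HR) - z(FAR)
z(0.81) = 0.8779
z(0.2) = -0.8416
d' = 0.8779 - -0.8416
= 1.72


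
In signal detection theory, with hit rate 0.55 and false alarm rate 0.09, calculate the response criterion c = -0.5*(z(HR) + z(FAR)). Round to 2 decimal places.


c = -0.5 * (z(HR) + z(FAR))
z(0.55) = 0.1257
z(0.09) = -1.3408
c = -0.5 * (0.1257 + -1.3408)
= -0.5 * -1.2151
= 0.61


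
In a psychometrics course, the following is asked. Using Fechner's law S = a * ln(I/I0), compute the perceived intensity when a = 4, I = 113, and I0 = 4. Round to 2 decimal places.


S = 4 * ln(113/4)
I/I0 = 28.25
ln(28.25) = 3.3411
S = 4 * 3.3411
= 13.36


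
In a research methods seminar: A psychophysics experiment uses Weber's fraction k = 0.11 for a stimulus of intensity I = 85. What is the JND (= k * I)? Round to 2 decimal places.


JND = k * I
JND = 0.11 * 85
= 9.35


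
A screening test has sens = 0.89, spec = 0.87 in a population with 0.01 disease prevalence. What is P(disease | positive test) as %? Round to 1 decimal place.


PPV = (sens * prev) / (sens * prev + (1-spec) * (1-prev))
Numerator = 0.89 * 0.01 = 0.0089
P(positive and no disease) = (1 - spec) * (1 - prev) = (1 - 0.87) * (1 - 0.01) = 0.1287
Denominator = 0.0089 + 0.1287 = 0.1376
PPV = 0.0089 / 0.1376 = 0.06468
As percentage = 6.5


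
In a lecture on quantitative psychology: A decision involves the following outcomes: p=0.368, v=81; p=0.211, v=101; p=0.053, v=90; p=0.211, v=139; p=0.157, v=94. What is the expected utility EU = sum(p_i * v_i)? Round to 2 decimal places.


EU = sum(p_i * v_i)
0.368 * 81 = 29.808
0.211 * 101 = 21.311
0.053 * 90 = 4.77
0.211 * 139 = 29.329
0.157 * 94 = 14.758
EU = 29.808 + 21.311 + 4.77 + 29.329 + 14.758
= 99.98


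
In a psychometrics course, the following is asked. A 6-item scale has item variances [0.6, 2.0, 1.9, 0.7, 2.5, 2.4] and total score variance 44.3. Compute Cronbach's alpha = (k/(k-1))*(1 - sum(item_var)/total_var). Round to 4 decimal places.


alpha = (k/(k-1)) * (1 - sum(s_i^2)/s_total^2)
sum(item variances) = 10.1
k/(k-1) = 6/5 = 1.2
1 - 10.1/44.3 = 1 - 0.227991 = 0.772009
alpha = 1.2 * 0.772009
= 0.9264


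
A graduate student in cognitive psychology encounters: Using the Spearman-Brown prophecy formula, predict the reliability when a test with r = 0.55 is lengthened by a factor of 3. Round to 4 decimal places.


r_new = n*r / (1 + (n-1)*r)
Numerator = 3 * 0.55 = 1.65
Denominator = 1 + 2 * 0.55 = 2.1
r_new = 1.65 / 2.1
= 0.7857


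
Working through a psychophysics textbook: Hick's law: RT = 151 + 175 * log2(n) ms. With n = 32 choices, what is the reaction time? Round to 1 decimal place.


RT = 151 + 175 * log2(32)
log2(32) = 5.0
RT = 151 + 175 * 5.0
= 151 + 875.0
= 1026.0 ms


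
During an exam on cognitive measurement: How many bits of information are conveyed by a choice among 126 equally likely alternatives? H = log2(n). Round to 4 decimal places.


H = log2(n)
H = log2(126)
= 6.9773


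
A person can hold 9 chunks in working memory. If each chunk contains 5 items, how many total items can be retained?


Total items = chunks * items_per_chunk
= 9 * 5
= 45


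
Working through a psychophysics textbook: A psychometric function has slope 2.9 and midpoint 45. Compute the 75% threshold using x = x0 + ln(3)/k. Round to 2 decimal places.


At P = 0.75: 0.75 = 1/(1 + e^(-k*(x-x0)))
Solving: e^(-k*(x-x0)) = 1/3
x = x0 + ln(3)/k
ln(3) = 1.0986
x = 45 + 1.0986/2.9
= 45 + 0.3788
= 45.38


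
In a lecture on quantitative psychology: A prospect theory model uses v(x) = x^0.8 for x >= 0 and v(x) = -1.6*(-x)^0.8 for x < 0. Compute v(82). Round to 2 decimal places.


Since x = 82 >= 0, use v(x) = x^0.8
82^0.8 = 33.9665
v(82) = 33.97


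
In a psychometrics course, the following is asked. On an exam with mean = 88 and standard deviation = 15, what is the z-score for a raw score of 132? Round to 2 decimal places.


z = (X - mu) / sigma
= (132 - 88) / 15
= 44 / 15
= 2.93


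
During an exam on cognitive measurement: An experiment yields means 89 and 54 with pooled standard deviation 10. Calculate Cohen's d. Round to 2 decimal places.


Cohen's d = (M1 - M2) / S_pooled
= (89 - 54) / 10
= 35 / 10
= 3.50


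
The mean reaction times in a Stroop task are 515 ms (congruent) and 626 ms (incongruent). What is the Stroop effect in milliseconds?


Stroop effect = RT(incongruent) - RT(congruent)
= 626 - 515
= 111 ms


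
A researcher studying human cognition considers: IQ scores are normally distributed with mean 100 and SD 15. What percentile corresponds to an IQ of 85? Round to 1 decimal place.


z = (IQ - mean) / SD
z = (85 - 100) / 15 = -1.0
Percentile = Phi(-1.0) * 100
Phi(-1.0) = 0.158655
= 15.9


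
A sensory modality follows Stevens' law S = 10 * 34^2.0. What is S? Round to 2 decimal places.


S = 10 * 34^2.0
34^2.0 = 1156.0
S = 10 * 1156.0
= 11560.00


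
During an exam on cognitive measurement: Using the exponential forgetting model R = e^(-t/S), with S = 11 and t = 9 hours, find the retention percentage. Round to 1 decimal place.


R = e^(-t/S)
-t/S = -9/11 = -0.818182
R = e^(-0.818182) = 0.441233
Percentage = 0.441233 * 100
= 44.1


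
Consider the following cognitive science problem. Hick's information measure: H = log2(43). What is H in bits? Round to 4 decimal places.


H = log2(n)
H = log2(43)
= 5.4263


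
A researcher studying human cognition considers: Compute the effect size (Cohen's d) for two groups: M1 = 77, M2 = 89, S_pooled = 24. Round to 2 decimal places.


Cohen's d = (M1 - M2) / S_pooled
= (77 - 89) / 24
= -12 / 24
= -0.50


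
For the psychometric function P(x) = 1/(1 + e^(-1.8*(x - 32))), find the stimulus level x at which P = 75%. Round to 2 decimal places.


At P = 0.75: 0.75 = 1/(1 + e^(-k*(x-x0)))
Solving: e^(-k*(x-x0)) = 1/3
x = x0 + ln(3)/k
ln(3) = 1.0986
x = 32 + 1.0986/1.8
= 32 + 0.6103
= 32.61


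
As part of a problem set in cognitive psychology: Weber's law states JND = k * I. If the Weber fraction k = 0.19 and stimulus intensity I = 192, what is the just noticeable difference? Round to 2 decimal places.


JND = k * I
JND = 0.19 * 192
= 36.48


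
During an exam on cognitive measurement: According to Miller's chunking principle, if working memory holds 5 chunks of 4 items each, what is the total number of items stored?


Total items = chunks * items_per_chunk
= 5 * 4
= 20


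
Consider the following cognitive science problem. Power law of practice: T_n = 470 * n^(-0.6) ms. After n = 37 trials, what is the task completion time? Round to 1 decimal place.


T_n = 470 * 37^(-0.6)
37^(-0.6) = 0.114572
T_n = 470 * 0.114572
= 53.8 ms


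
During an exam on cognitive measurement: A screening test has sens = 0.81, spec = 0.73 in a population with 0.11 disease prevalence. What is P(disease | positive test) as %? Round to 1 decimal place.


PPV = (sens * prev) / (sens * prev + (1-spec) * (1-prev))
Numerator = 0.81 * 0.11 = 0.0891
P(positive and no disease) = (1 - spec) * (1 - prev) = (1 - 0.73) * (1 - 0.11) = 0.2403
Denominator = 0.0891 + 0.2403 = 0.3294
PPV = 0.0891 / 0.3294 = 0.270492
As percentage = 27.0


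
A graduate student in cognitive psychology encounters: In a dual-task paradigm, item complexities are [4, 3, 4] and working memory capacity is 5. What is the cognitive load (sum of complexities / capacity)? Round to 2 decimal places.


Total complexity = 4 + 3 + 4 = 11
Load = total / capacity = 11 / 5
= 2.20


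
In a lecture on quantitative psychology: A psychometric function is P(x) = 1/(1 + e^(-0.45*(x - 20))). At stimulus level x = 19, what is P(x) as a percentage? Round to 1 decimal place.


P(x) = 1/(1 + e^(-0.45*(19 - 20)))
Exponent = -0.45 * -1 = 0.45
e^(0.45) = 1.568312
P = 1/(1 + 1.568312) = 0.389361
Percentage = 38.9


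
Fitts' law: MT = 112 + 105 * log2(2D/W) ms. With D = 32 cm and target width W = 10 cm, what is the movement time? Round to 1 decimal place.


MT = 112 + 105 * log2(2*32/10)
2D/W = 6.4
log2(6.4) = 2.6781
MT = 112 + 105 * 2.6781
= 393.2 ms


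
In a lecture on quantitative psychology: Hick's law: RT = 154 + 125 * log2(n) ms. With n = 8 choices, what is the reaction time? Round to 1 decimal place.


RT = 154 + 125 * log2(8)
log2(8) = 3.0
RT = 154 + 125 * 3.0
= 154 + 375.0
= 529.0 ms


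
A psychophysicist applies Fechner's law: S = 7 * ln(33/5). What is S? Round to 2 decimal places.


S = 7 * ln(33/5)
I/I0 = 6.6
ln(6.6) = 1.8871
S = 7 * 1.8871
= 13.21


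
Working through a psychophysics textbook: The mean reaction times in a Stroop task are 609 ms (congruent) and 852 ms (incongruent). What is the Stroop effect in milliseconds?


Stroop effect = RT(incongruent) - RT(congruent)
= 852 - 609
= 243 ms


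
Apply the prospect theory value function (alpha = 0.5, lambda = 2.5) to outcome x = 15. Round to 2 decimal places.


Since x = 15 >= 0, use v(x) = x^0.5
15^0.5 = 3.873
v(15) = 3.87


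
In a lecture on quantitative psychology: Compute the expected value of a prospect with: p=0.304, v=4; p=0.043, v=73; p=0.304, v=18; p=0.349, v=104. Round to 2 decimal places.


EU = sum(p_i * v_i)
0.304 * 4 = 1.216
0.043 * 73 = 3.139
0.304 * 18 = 5.472
0.349 * 104 = 36.296
EU = 1.216 + 3.139 + 5.472 + 36.296
= 46.12


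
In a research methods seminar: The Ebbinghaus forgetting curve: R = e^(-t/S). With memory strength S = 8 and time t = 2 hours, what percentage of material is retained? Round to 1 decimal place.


R = e^(-t/S)
-t/S = -2/8 = -0.25
R = e^(-0.25) = 0.778801
Percentage = 0.778801 * 100
= 77.9


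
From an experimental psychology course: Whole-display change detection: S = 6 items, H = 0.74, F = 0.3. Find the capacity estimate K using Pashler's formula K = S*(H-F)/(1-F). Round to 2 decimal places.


K = S * (H - F) / (1 - F)
H - F = 0.44
1 - F = 0.7
K = 6 * 0.44 / 0.7
= 3.77


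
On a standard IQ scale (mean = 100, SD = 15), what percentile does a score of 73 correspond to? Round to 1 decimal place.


z = (IQ - mean) / SD
z = (73 - 100) / 15 = -1.8
Percentile = Phi(-1.8) * 100
Phi(-1.8) = 0.03593
= 3.6


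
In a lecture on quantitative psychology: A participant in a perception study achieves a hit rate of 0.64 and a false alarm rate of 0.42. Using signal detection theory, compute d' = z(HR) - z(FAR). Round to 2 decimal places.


d' = z(HR) - z(FAR)
z(0.64) = 0.3585
z(0.42) = -0.2019
d' = 0.3585 - -0.2019
= 0.56


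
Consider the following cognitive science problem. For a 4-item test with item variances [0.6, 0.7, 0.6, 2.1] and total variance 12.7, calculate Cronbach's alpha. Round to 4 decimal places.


alpha = (k/(k-1)) * (1 - sum(s_i^2)/s_total^2)
sum(item variances) = 4.0
k/(k-1) = 4/3 = 1.333333
1 - 4.0/12.7 = 1 - 0.314961 = 0.685039
alpha = 1.333333 * 0.685039
= 0.9134


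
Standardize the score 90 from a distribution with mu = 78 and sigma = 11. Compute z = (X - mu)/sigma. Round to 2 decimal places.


z = (X - mu) / sigma
= (90 - 78) / 11
= 12 / 11
= 1.09


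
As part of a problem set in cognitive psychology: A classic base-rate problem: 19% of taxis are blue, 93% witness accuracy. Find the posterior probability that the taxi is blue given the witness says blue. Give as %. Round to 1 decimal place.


P(blue | says blue) = P(says blue | blue)*P(blue) / [P(says blue | blue)*P(blue) + P(says blue | not blue)*P(not blue)]
Numerator = 0.93 * 0.19 = 0.1767
False identification = 0.07 * 0.81 = 0.0567
P = 0.1767 / (0.1767 + 0.0567)
= 0.1767 / 0.2334
As percentage = 75.7


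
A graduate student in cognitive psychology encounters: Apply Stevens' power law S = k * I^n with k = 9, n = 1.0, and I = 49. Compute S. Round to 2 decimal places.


S = 9 * 49^1.0
49^1.0 = 49.0
S = 9 * 49.0
= 441.00


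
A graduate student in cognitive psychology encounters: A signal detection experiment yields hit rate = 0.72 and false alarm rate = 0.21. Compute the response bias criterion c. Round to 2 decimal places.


c = -0.5 * (z(HR) + z(FAR))
z(0.72) = 0.5828
z(0.21) = -0.8064
c = -0.5 * (0.5828 + -0.8064)
= -0.5 * -0.2236
= 0.11


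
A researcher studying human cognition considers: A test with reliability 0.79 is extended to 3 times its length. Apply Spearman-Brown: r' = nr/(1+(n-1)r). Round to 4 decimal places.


r_new = n*r / (1 + (n-1)*r)
Numerator = 3 * 0.79 = 2.37
Denominator = 1 + 2 * 0.79 = 2.58
r_new = 2.37 / 2.58
= 0.9186


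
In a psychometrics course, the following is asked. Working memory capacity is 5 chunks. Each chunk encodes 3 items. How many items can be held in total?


Total items = chunks * items_per_chunk
= 5 * 3
= 15


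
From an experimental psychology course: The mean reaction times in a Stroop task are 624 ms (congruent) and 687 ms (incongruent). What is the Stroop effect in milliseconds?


Stroop effect = RT(incongruent) - RT(congruent)
= 687 - 624
= 63 ms


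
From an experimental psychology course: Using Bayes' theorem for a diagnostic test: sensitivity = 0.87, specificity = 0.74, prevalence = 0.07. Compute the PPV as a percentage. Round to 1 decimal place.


PPV = (sens * prev) / (sens * prev + (1-spec) * (1-prev))
Numerator = 0.87 * 0.07 = 0.0609
P(positive and no disease) = (1 - spec) * (1 - prev) = (1 - 0.74) * (1 - 0.07) = 0.2418
Denominator = 0.0609 + 0.2418 = 0.3027
PPV = 0.0609 / 0.3027 = 0.201189
As percentage = 20.1
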